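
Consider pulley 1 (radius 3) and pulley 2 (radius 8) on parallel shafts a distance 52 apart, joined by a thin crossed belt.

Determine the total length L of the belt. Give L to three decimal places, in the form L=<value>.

L=140.893

crossed belt: β = asin((r1+r2)/C) = asin(11/52) = 12.2125°
wrap1 = wrap2 = π + 2β = 204.4251°
tangent length = C·cosβ = 50.8232
L = (r1+r2)·wrap + 2·C·cosβ = 11·3.5679 + 2·50.8232 = 140.8932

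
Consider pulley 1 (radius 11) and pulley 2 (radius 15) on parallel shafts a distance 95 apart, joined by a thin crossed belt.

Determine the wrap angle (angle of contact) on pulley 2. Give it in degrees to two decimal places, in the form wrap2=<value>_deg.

wrap2=211.77_deg

crossed belt: β = asin((r1+r2)/C) = asin(26/95) = 15.8836°
wrap1 = wrap2 = π + 2β = 211.7672°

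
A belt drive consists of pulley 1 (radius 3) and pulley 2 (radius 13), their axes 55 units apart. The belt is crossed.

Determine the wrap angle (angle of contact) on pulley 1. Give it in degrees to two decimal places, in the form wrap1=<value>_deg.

wrap1=213.82_deg

crossed belt: β = asin((r1+r2)/C) = asin(16/55) = 16.9124°
wrap1 = wrap2 = π + 2β = 213.8248°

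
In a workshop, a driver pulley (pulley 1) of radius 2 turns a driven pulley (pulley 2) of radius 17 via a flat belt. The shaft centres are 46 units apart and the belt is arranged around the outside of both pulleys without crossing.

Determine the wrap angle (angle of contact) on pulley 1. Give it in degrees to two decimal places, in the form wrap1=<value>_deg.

open belt: β = asin((r2−r1)/C) = asin(15/46) = 19.0314°
wrap1 = π − 2β = 141.9371°
wrap2 = π + 2β = 218.0629°

wrap1=141.94_deg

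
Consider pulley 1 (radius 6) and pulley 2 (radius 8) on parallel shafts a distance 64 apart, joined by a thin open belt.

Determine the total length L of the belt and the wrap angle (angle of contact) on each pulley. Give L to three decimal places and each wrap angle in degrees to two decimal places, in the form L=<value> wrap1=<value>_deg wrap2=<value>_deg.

L=172.045 wrap1=176.42_deg wrap2=183.58_deg

open belt: β = asin((r2−r1)/C) = asin(2/64) = 1.7908°
wrap1 = π − 2β = 176.4184°
wrap2 = π + 2β = 183.5816°
tangent length = C·cosβ = 63.9687
L = r1·wrap1 + r2·wrap2 + 2·C·cosβ = 6·3.0791 + 8·3.2041 + 2·63.9687 = 172.0448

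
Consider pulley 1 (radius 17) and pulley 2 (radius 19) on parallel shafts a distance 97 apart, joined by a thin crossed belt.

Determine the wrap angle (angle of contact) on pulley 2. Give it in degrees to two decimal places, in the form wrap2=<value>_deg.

wrap2=223.57_deg

crossed belt: β = asin((r1+r2)/C) = asin(36/97) = 21.7856°
wrap1 = wrap2 = π + 2β = 223.5711°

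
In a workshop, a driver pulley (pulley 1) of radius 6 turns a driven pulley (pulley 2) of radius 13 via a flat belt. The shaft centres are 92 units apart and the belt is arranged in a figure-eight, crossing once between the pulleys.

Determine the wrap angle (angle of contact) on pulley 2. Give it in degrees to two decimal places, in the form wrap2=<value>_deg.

wrap2=203.84_deg

crossed belt: β = asin((r1+r2)/C) = asin(19/92) = 11.9186°
wrap1 = wrap2 = π + 2β = 203.8372°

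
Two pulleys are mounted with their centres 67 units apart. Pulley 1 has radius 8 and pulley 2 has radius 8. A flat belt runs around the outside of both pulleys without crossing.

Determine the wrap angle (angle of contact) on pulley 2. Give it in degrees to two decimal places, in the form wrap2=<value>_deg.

wrap2=180.00_deg

open belt: β = asin((r2−r1)/C) = asin(0/67) = 0.0000°
wrap1 = π − 2β = 180.0000°
wrap2 = π + 2β = 180.0000°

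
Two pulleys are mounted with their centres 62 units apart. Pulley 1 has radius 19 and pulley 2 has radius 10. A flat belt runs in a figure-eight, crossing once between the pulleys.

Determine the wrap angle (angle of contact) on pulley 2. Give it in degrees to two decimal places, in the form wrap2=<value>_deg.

wrap2=235.78_deg

crossed belt: β = asin((r1+r2)/C) = asin(29/62) = 27.8878°
wrap1 = wrap2 = π + 2β = 235.7756°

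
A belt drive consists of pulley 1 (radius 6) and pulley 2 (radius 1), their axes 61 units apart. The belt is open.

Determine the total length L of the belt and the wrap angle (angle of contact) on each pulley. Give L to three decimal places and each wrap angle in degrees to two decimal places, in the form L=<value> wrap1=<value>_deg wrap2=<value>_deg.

open belt: β = asin((r2−r1)/C) = asin(-5/61) = -4.7017°
wrap1 = π − 2β = 189.4033°
wrap2 = π + 2β = 170.5967°
tangent length = C·cosβ = 60.7947
L = r1·wrap1 + r2·wrap2 + 2·C·cosβ = 6·3.3057 + 1·2.9775 + 2·60.7947 = 144.4012

L=144.401 wrap1=189.40_deg wrap2=170.60_deg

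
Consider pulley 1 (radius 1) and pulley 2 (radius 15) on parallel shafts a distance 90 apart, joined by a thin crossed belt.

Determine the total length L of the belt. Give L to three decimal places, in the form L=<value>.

L=233.117

crossed belt: β = asin((r1+r2)/C) = asin(16/90) = 10.2403°
wrap1 = wrap2 = π + 2β = 200.4807°
tangent length = C·cosβ = 88.5664
L = (r1+r2)·wrap + 2·C·cosβ = 16·3.4990 + 2·88.5664 = 233.1175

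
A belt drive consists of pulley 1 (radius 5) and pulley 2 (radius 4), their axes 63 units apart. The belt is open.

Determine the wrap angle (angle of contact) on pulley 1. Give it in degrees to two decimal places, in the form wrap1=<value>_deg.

wrap1=181.82_deg

open belt: β = asin((r2−r1)/C) = asin(-1/63) = -0.9095°
wrap1 = π − 2β = 181.8190°
wrap2 = π + 2β = 178.1810°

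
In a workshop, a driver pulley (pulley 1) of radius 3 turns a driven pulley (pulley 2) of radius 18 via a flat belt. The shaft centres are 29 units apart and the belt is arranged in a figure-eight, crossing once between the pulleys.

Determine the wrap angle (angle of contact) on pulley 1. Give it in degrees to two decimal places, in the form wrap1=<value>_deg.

crossed belt: β = asin((r1+r2)/C) = asin(21/29) = 46.3972°
wrap1 = wrap2 = π + 2β = 272.7944°

wrap1=272.79_deg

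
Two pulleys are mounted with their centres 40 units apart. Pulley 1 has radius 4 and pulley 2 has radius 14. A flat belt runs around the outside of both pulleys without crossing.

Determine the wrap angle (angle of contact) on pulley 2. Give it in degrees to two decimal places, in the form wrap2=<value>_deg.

open belt: β = asin((r2−r1)/C) = asin(10/40) = 14.4775°
wrap1 = π − 2β = 151.0450°
wrap2 = π + 2β = 208.9550°

wrap2=208.96_deg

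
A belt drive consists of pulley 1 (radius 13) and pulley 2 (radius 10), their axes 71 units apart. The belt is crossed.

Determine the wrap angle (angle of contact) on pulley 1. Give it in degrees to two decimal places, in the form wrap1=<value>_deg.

crossed belt: β = asin((r1+r2)/C) = asin(23/71) = 18.9016°
wrap1 = wrap2 = π + 2β = 217.8032°

wrap1=217.80_deg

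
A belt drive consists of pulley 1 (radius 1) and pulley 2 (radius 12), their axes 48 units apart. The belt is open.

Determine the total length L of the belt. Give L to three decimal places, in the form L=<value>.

L=139.373

open belt: β = asin((r2−r1)/C) = asin(11/48) = 13.2480°
wrap1 = π − 2β = 153.5040°
wrap2 = π + 2β = 206.4960°
tangent length = C·cosβ = 46.7226
L = r1·wrap1 + r2·wrap2 + 2·C·cosβ = 1·2.6791 + 12·3.6040 + 2·46.7226 = 139.3727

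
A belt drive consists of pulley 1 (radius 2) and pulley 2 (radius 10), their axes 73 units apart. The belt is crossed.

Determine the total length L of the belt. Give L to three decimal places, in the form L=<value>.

crossed belt: β = asin((r1+r2)/C) = asin(12/73) = 9.4614°
wrap1 = wrap2 = π + 2β = 198.9229°
tangent length = C·cosβ = 72.0069
L = (r1+r2)·wrap + 2·C·cosβ = 12·3.4719 + 2·72.0069 = 185.6762

L=185.676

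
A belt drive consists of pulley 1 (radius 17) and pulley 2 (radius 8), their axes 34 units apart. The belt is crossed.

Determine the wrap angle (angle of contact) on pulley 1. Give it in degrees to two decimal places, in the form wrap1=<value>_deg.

crossed belt: β = asin((r1+r2)/C) = asin(25/34) = 47.3321°
wrap1 = wrap2 = π + 2β = 274.6641°

wrap1=274.66_deg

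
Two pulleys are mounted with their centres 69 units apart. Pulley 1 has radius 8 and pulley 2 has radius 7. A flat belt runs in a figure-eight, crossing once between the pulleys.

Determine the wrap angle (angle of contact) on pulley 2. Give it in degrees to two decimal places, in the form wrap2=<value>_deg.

wrap2=205.11_deg

crossed belt: β = asin((r1+r2)/C) = asin(15/69) = 12.5559°
wrap1 = wrap2 = π + 2β = 205.1117°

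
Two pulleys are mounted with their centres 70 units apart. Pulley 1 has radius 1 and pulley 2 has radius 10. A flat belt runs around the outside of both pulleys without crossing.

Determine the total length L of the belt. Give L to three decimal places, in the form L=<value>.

open belt: β = asin((r2−r1)/C) = asin(9/70) = 7.3870°
wrap1 = π − 2β = 165.2259°
wrap2 = π + 2β = 194.7741°
tangent length = C·cosβ = 69.4190
L = r1·wrap1 + r2·wrap2 + 2·C·cosβ = 1·2.8837 + 10·3.3994 + 2·69.4190 = 175.7163

L=175.716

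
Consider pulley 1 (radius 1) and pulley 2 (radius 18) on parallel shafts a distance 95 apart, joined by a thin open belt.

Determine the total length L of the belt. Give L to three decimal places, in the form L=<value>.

open belt: β = asin((r2−r1)/C) = asin(17/95) = 10.3085°
wrap1 = π − 2β = 159.3831°
wrap2 = π + 2β = 200.6169°
tangent length = C·cosβ = 93.4666
L = r1·wrap1 + r2·wrap2 + 2·C·cosβ = 1·2.7818 + 18·3.5014 + 2·93.4666 = 252.7406

L=252.741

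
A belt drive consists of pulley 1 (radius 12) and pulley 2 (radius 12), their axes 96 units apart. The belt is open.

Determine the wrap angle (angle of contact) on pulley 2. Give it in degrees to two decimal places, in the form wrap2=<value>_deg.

wrap2=180.00_deg

open belt: β = asin((r2−r1)/C) = asin(0/96) = 0.0000°
wrap1 = π − 2β = 180.0000°
wrap2 = π + 2β = 180.0000°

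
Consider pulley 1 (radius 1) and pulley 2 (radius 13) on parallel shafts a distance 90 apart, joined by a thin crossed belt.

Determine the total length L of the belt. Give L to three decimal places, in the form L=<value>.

L=226.164

crossed belt: β = asin((r1+r2)/C) = asin(14/90) = 8.9490°
wrap1 = wrap2 = π + 2β = 197.8980°
tangent length = C·cosβ = 88.9044
L = (r1+r2)·wrap + 2·C·cosβ = 14·3.4540 + 2·88.9044 = 226.1645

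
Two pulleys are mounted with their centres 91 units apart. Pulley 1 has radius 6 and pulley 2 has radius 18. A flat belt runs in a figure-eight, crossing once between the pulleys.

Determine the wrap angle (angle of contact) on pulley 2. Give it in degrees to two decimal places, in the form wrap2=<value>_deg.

crossed belt: β = asin((r1+r2)/C) = asin(24/91) = 15.2919°
wrap1 = wrap2 = π + 2β = 210.5837°

wrap2=210.58_deg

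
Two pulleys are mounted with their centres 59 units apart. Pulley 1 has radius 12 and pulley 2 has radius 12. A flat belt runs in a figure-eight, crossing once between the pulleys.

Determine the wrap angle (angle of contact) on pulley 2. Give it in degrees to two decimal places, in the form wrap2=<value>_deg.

wrap2=228.01_deg

crossed belt: β = asin((r1+r2)/C) = asin(24/59) = 24.0027°
wrap1 = wrap2 = π + 2β = 228.0054°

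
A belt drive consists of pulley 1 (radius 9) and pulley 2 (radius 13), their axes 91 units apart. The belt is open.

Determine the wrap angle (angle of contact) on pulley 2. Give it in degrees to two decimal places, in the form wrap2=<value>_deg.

open belt: β = asin((r2−r1)/C) = asin(4/91) = 2.5193°
wrap1 = π − 2β = 174.9614°
wrap2 = π + 2β = 185.0386°

wrap2=185.04_deg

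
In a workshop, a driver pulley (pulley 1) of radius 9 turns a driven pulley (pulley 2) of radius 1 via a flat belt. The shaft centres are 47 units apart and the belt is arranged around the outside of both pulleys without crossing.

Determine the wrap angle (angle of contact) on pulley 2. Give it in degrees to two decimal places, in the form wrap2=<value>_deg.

open belt: β = asin((r2−r1)/C) = asin(-8/47) = -9.8002°
wrap1 = π − 2β = 199.6004°
wrap2 = π + 2β = 160.3996°

wrap2=160.40_deg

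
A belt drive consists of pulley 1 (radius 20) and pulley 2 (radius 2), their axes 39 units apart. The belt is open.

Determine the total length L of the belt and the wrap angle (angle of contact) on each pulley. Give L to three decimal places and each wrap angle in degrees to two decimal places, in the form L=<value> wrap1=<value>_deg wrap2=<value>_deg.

open belt: β = asin((r2−r1)/C) = asin(-18/39) = -27.4864°
wrap1 = π − 2β = 234.9729°
wrap2 = π + 2β = 125.0271°
tangent length = C·cosβ = 34.5977
L = r1·wrap1 + r2·wrap2 + 2·C·cosβ = 20·4.1010 + 2·2.1821 + 2·34.5977 = 155.5806

L=155.581 wrap1=234.97_deg wrap2=125.03_deg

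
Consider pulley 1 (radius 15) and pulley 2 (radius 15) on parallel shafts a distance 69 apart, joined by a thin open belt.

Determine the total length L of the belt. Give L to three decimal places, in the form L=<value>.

open belt: β = asin((r2−r1)/C) = asin(0/69) = 0.0000°
wrap1 = π − 2β = 180.0000°
wrap2 = π + 2β = 180.0000°
tangent length = C·cosβ = 69.0000
L = r1·wrap1 + r2·wrap2 + 2·C·cosβ = 15·3.1416 + 15·3.1416 + 2·69.0000 = 232.2478

L=232.248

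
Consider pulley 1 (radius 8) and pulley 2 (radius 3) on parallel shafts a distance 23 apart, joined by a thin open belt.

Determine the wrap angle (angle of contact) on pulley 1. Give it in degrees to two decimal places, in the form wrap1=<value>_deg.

open belt: β = asin((r2−r1)/C) = asin(-5/23) = -12.5559°
wrap1 = π − 2β = 205.1117°
wrap2 = π + 2β = 154.8883°

wrap1=205.11_deg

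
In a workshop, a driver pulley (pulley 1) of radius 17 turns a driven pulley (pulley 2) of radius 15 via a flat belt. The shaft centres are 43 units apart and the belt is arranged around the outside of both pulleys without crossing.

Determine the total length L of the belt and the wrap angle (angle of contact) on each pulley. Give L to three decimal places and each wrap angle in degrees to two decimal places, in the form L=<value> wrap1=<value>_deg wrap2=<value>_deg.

open belt: β = asin((r2−r1)/C) = asin(-2/43) = -2.6659°
wrap1 = π − 2β = 185.3318°
wrap2 = π + 2β = 174.6682°
tangent length = C·cosβ = 42.9535
L = r1·wrap1 + r2·wrap2 + 2·C·cosβ = 17·3.2346 + 15·3.0485 + 2·42.9535 = 186.6240

L=186.624 wrap1=185.33_deg wrap2=174.67_deg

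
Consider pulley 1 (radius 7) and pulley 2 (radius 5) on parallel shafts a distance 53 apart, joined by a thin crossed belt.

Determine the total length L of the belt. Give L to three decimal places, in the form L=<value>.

L=146.428

crossed belt: β = asin((r1+r2)/C) = asin(12/53) = 13.0861°
wrap1 = wrap2 = π + 2β = 206.1722°
tangent length = C·cosβ = 51.6236
L = (r1+r2)·wrap + 2·C·cosβ = 12·3.5984 + 2·51.6236 = 146.4279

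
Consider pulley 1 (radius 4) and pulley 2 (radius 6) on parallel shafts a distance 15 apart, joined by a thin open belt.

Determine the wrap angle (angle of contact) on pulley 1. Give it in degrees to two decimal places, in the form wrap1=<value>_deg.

wrap1=164.68_deg

open belt: β = asin((r2−r1)/C) = asin(2/15) = 7.6623°
wrap1 = π − 2β = 164.6755°
wrap2 = π + 2β = 195.3245°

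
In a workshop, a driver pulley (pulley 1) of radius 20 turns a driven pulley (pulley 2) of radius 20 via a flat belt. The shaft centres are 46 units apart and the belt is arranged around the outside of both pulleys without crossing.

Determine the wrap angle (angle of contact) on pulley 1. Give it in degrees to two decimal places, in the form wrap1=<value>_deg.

wrap1=180.00_deg

open belt: β = asin((r2−r1)/C) = asin(0/46) = 0.0000°
wrap1 = π − 2β = 180.0000°
wrap2 = π + 2β = 180.0000°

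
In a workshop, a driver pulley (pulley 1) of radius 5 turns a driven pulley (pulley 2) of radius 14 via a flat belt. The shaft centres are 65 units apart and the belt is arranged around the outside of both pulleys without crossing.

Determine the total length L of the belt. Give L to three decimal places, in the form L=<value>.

open belt: β = asin((r2−r1)/C) = asin(9/65) = 7.9588°
wrap1 = π − 2β = 164.0823°
wrap2 = π + 2β = 195.9177°
tangent length = C·cosβ = 64.3739
L = r1·wrap1 + r2·wrap2 + 2·C·cosβ = 5·2.8638 + 14·3.4194 + 2·64.3739 = 190.9384

L=190.938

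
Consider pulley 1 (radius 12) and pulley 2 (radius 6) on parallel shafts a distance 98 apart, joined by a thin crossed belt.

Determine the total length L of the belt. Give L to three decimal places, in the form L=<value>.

L=255.864

crossed belt: β = asin((r1+r2)/C) = asin(18/98) = 10.5838°
wrap1 = wrap2 = π + 2β = 201.1676°
tangent length = C·cosβ = 96.3328
L = (r1+r2)·wrap + 2·C·cosβ = 18·3.5110 + 2·96.3328 = 255.8642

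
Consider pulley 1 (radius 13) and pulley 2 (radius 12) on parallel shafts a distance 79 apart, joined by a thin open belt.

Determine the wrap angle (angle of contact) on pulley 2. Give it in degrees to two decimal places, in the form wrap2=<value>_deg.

wrap2=178.55_deg

open belt: β = asin((r2−r1)/C) = asin(-1/79) = -0.7253°
wrap1 = π − 2β = 181.4506°
wrap2 = π + 2β = 178.5494°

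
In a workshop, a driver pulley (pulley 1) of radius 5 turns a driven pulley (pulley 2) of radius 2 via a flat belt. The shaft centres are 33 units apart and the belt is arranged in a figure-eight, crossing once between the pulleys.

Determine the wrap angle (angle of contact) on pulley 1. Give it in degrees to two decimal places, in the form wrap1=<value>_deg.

crossed belt: β = asin((r1+r2)/C) = asin(7/33) = 12.2467°
wrap1 = wrap2 = π + 2β = 204.4934°

wrap1=204.49_deg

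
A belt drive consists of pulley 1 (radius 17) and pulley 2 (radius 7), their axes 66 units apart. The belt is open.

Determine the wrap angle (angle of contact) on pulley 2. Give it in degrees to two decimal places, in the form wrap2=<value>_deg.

open belt: β = asin((r2−r1)/C) = asin(-10/66) = -8.7147°
wrap1 = π − 2β = 197.4295°
wrap2 = π + 2β = 162.5705°

wrap2=162.57_deg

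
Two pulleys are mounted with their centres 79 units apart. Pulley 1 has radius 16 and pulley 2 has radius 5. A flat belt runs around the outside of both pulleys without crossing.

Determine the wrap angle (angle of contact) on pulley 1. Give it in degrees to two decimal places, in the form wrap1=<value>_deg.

wrap1=196.01_deg

open belt: β = asin((r2−r1)/C) = asin(-11/79) = -8.0039°
wrap1 = π − 2β = 196.0078°
wrap2 = π + 2β = 163.9922°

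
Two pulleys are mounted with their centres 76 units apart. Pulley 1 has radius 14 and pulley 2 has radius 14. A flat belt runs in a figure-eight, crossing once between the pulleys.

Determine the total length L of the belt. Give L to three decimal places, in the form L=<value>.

L=250.402

crossed belt: β = asin((r1+r2)/C) = asin(28/76) = 21.6183°
wrap1 = wrap2 = π + 2β = 223.2365°
tangent length = C·cosβ = 70.6541
L = (r1+r2)·wrap + 2·C·cosβ = 28·3.8962 + 2·70.6541 = 250.4021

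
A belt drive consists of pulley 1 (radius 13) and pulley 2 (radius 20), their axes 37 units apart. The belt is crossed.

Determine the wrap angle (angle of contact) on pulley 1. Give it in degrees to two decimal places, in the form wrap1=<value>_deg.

crossed belt: β = asin((r1+r2)/C) = asin(33/37) = 63.1120°
wrap1 = wrap2 = π + 2β = 306.2239°

wrap1=306.22_deg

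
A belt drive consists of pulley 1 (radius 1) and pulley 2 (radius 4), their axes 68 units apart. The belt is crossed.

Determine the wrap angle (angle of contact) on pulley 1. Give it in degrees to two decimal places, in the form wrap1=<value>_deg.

wrap1=188.43_deg

crossed belt: β = asin((r1+r2)/C) = asin(5/68) = 4.2167°
wrap1 = wrap2 = π + 2β = 188.4335°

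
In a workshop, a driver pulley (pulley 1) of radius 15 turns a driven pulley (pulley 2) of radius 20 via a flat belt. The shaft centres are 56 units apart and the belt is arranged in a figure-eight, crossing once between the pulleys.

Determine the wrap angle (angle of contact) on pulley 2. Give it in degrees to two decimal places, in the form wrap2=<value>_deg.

crossed belt: β = asin((r1+r2)/C) = asin(35/56) = 38.6822°
wrap1 = wrap2 = π + 2β = 257.3644°

wrap2=257.36_deg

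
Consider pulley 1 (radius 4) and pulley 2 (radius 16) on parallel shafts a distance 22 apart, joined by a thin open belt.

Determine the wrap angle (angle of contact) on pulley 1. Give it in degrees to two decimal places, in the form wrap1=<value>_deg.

wrap1=113.89_deg

open belt: β = asin((r2−r1)/C) = asin(12/22) = 33.0557°
wrap1 = π − 2β = 113.8885°
wrap2 = π + 2β = 246.1115°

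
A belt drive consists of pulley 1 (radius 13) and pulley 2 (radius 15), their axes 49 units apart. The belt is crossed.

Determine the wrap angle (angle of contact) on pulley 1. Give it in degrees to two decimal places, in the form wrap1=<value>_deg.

wrap1=249.70_deg

crossed belt: β = asin((r1+r2)/C) = asin(28/49) = 34.8499°
wrap1 = wrap2 = π + 2β = 249.6998°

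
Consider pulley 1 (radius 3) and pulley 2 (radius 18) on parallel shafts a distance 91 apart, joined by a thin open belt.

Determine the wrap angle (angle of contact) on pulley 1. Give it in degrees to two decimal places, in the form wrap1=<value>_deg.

open belt: β = asin((r2−r1)/C) = asin(15/91) = 9.4877°
wrap1 = π − 2β = 161.0247°
wrap2 = π + 2β = 198.9753°

wrap1=161.02_deg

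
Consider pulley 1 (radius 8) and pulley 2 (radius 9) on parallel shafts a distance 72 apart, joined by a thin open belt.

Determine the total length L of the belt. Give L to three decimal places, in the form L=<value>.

open belt: β = asin((r2−r1)/C) = asin(1/72) = 0.7958°
wrap1 = π − 2β = 178.4084°
wrap2 = π + 2β = 181.5916°
tangent length = C·cosβ = 71.9931
L = r1·wrap1 + r2·wrap2 + 2·C·cosβ = 8·3.1138 + 9·3.1694 + 2·71.9931 = 197.4210

L=197.421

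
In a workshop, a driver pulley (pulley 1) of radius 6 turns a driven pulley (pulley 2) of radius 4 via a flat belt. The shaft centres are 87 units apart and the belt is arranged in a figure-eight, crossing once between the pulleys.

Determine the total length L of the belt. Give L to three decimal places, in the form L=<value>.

crossed belt: β = asin((r1+r2)/C) = asin(10/87) = 6.6003°
wrap1 = wrap2 = π + 2β = 193.2006°
tangent length = C·cosβ = 86.4234
L = (r1+r2)·wrap + 2·C·cosβ = 10·3.3720 + 2·86.4234 = 206.5666

L=206.567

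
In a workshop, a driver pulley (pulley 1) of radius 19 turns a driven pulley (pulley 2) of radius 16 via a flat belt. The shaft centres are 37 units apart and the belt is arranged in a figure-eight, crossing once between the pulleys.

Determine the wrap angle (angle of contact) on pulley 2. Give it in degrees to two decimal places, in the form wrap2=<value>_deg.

wrap2=322.15_deg

crossed belt: β = asin((r1+r2)/C) = asin(35/37) = 71.0754°
wrap1 = wrap2 = π + 2β = 322.1507°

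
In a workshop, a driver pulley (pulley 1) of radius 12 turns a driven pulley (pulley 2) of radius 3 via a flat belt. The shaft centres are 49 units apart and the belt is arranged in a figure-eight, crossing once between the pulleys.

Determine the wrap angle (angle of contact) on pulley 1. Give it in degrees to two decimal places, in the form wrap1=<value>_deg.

crossed belt: β = asin((r1+r2)/C) = asin(15/49) = 17.8257°
wrap1 = wrap2 = π + 2β = 215.6514°

wrap1=215.65_deg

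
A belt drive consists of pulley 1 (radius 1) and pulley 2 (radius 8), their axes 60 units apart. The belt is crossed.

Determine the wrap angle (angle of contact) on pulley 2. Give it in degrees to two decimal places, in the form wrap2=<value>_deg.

crossed belt: β = asin((r1+r2)/C) = asin(9/60) = 8.6269°
wrap1 = wrap2 = π + 2β = 197.2539°

wrap2=197.25_deg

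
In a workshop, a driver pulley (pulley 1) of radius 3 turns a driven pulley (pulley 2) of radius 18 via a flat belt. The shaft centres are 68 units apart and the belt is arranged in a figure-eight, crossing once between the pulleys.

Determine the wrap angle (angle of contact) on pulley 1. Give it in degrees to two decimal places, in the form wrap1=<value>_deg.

crossed belt: β = asin((r1+r2)/C) = asin(21/68) = 17.9883°
wrap1 = wrap2 = π + 2β = 215.9767°

wrap1=215.98_deg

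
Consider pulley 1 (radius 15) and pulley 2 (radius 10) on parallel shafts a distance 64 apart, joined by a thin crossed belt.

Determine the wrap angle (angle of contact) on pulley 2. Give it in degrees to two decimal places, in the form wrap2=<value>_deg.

wrap2=225.99_deg

crossed belt: β = asin((r1+r2)/C) = asin(25/64) = 22.9934°
wrap1 = wrap2 = π + 2β = 225.9868°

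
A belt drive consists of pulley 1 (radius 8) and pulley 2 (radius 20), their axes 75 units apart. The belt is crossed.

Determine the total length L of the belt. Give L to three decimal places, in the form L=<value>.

crossed belt: β = asin((r1+r2)/C) = asin(28/75) = 21.9213°
wrap1 = wrap2 = π + 2β = 223.8427°
tangent length = C·cosβ = 69.5773
L = (r1+r2)·wrap + 2·C·cosβ = 28·3.9068 + 2·69.5773 = 248.5448

L=248.545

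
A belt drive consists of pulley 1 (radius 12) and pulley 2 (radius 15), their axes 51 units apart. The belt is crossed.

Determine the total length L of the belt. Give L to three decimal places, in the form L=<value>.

L=201.483

crossed belt: β = asin((r1+r2)/C) = asin(27/51) = 31.9657°
wrap1 = wrap2 = π + 2β = 243.9314°
tangent length = C·cosβ = 43.2666
L = (r1+r2)·wrap + 2·C·cosβ = 27·4.2574 + 2·43.2666 = 201.4832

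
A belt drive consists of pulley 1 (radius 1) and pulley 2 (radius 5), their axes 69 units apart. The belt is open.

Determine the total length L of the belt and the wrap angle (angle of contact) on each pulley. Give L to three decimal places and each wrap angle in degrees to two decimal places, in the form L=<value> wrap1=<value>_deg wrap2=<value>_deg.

L=157.082 wrap1=173.35_deg wrap2=186.65_deg

open belt: β = asin((r2−r1)/C) = asin(4/69) = 3.3234°
wrap1 = π − 2β = 173.3533°
wrap2 = π + 2β = 186.6467°
tangent length = C·cosβ = 68.8840
L = r1·wrap1 + r2·wrap2 + 2·C·cosβ = 1·3.0256 + 5·3.2576 + 2·68.8840 = 157.0815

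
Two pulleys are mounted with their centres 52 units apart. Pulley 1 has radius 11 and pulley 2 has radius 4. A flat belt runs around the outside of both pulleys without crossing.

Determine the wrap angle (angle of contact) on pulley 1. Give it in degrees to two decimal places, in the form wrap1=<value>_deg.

open belt: β = asin((r2−r1)/C) = asin(-7/52) = -7.7364°
wrap1 = π − 2β = 195.4728°
wrap2 = π + 2β = 164.5272°

wrap1=195.47_deg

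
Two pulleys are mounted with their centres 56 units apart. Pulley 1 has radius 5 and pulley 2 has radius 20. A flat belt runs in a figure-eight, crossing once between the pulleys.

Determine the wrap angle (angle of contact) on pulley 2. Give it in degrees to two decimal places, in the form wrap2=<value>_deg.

crossed belt: β = asin((r1+r2)/C) = asin(25/56) = 26.5148°
wrap1 = wrap2 = π + 2β = 233.0295°

wrap2=233.03_deg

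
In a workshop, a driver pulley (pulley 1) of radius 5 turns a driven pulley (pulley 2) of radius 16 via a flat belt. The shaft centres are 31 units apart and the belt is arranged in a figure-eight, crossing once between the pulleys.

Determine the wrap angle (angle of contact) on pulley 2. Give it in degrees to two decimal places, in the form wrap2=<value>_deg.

crossed belt: β = asin((r1+r2)/C) = asin(21/31) = 42.6423°
wrap1 = wrap2 = π + 2β = 265.2846°

wrap2=265.28_deg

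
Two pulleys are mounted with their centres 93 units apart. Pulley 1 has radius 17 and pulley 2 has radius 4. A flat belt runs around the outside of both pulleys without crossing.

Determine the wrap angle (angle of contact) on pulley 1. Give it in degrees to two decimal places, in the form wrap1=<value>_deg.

open belt: β = asin((r2−r1)/C) = asin(-13/93) = -8.0354°
wrap1 = π − 2β = 196.0708°
wrap2 = π + 2β = 163.9292°

wrap1=196.07_deg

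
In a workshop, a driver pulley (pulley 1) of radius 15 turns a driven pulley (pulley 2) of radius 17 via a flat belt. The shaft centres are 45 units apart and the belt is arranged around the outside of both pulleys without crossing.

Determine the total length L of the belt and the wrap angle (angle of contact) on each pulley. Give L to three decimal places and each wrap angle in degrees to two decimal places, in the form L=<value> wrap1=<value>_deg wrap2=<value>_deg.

L=190.620 wrap1=174.91_deg wrap2=185.09_deg

open belt: β = asin((r2−r1)/C) = asin(2/45) = 2.5473°
wrap1 = π − 2β = 174.9054°
wrap2 = π + 2β = 185.0946°
tangent length = C·cosβ = 44.9555
L = r1·wrap1 + r2·wrap2 + 2·C·cosβ = 15·3.0527 + 17·3.2305 + 2·44.9555 = 190.6199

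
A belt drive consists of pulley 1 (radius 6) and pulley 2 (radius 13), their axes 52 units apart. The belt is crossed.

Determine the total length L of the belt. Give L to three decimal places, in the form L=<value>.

crossed belt: β = asin((r1+r2)/C) = asin(19/52) = 21.4313°
wrap1 = wrap2 = π + 2β = 222.8625°
tangent length = C·cosβ = 48.4045
L = (r1+r2)·wrap + 2·C·cosβ = 19·3.8897 + 2·48.4045 = 170.7131

L=170.713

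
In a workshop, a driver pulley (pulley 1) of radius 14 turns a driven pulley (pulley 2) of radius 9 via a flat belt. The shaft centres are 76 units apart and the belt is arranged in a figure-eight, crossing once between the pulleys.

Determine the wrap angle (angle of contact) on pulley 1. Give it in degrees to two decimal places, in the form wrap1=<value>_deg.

wrap1=215.23_deg

crossed belt: β = asin((r1+r2)/C) = asin(23/76) = 17.6157°
wrap1 = wrap2 = π + 2β = 215.2315°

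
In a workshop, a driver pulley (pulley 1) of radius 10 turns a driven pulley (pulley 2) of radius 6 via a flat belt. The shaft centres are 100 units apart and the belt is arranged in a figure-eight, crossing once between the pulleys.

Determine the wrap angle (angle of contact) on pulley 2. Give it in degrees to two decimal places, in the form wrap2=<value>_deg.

crossed belt: β = asin((r1+r2)/C) = asin(16/100) = 9.2069°
wrap1 = wrap2 = π + 2β = 198.4138°

wrap2=198.41_deg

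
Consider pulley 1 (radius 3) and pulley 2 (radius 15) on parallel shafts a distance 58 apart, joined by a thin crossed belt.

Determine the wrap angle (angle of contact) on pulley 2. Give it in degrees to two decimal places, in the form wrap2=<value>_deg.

wrap2=216.16_deg

crossed belt: β = asin((r1+r2)/C) = asin(18/58) = 18.0800°
wrap1 = wrap2 = π + 2β = 216.1600°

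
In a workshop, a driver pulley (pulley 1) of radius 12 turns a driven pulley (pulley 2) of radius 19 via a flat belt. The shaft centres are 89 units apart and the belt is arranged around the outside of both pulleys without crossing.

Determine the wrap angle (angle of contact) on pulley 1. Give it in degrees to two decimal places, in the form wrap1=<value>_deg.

wrap1=170.98_deg

open belt: β = asin((r2−r1)/C) = asin(7/89) = 4.5111°
wrap1 = π − 2β = 170.9779°
wrap2 = π + 2β = 189.0221°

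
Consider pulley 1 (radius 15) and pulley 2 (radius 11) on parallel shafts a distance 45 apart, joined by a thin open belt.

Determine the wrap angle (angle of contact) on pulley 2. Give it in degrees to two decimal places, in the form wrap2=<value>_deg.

wrap2=169.80_deg

open belt: β = asin((r2−r1)/C) = asin(-4/45) = -5.0997°
wrap1 = π − 2β = 190.1994°
wrap2 = π + 2β = 169.8006°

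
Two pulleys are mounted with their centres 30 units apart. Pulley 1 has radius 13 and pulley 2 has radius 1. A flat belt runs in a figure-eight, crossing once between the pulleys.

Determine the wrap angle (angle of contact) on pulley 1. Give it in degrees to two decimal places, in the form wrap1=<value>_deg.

crossed belt: β = asin((r1+r2)/C) = asin(14/30) = 27.8181°
wrap1 = wrap2 = π + 2β = 235.6363°

wrap1=235.64_deg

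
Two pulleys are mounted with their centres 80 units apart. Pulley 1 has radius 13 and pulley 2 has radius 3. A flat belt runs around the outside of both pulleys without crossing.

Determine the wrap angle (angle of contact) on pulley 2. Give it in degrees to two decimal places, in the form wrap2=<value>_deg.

open belt: β = asin((r2−r1)/C) = asin(-10/80) = -7.1808°
wrap1 = π − 2β = 194.3615°
wrap2 = π + 2β = 165.6385°

wrap2=165.64_deg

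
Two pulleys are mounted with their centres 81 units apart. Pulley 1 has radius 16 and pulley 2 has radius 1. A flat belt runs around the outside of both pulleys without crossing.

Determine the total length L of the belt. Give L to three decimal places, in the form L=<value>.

open belt: β = asin((r2−r1)/C) = asin(-15/81) = -10.6719°
wrap1 = π − 2β = 201.3439°
wrap2 = π + 2β = 158.6561°
tangent length = C·cosβ = 79.5990
L = r1·wrap1 + r2·wrap2 + 2·C·cosβ = 16·3.5141 + 1·2.7691 + 2·79.5990 = 218.1929

L=218.193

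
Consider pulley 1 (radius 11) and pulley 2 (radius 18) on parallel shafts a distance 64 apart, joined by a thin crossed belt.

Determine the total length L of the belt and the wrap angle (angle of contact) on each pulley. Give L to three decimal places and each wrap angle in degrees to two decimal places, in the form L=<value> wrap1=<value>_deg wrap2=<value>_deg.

L=232.487 wrap1=233.89_deg wrap2=233.89_deg

crossed belt: β = asin((r1+r2)/C) = asin(29/64) = 26.9444°
wrap1 = wrap2 = π + 2β = 233.8887°
tangent length = C·cosβ = 57.0526
L = (r1+r2)·wrap + 2·C·cosβ = 29·4.0821 + 2·57.0526 = 232.4869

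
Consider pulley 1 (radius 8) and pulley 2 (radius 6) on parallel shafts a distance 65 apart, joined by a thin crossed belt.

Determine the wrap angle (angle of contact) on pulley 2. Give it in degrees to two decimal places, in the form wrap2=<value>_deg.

crossed belt: β = asin((r1+r2)/C) = asin(14/65) = 12.4381°
wrap1 = wrap2 = π + 2β = 204.8762°

wrap2=204.88_deg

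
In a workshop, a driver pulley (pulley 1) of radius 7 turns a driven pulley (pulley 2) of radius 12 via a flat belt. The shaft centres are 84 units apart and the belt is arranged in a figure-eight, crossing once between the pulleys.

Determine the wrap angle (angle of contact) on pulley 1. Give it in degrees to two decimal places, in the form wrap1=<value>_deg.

wrap1=206.15_deg

crossed belt: β = asin((r1+r2)/C) = asin(19/84) = 13.0729°
wrap1 = wrap2 = π + 2β = 206.1458°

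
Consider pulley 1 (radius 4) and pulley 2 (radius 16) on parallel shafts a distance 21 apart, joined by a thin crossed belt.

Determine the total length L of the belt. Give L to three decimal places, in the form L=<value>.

L=126.076

crossed belt: β = asin((r1+r2)/C) = asin(20/21) = 72.2472°
wrap1 = wrap2 = π + 2β = 324.4944°
tangent length = C·cosβ = 6.4031
L = (r1+r2)·wrap + 2·C·cosβ = 20·5.6635 + 2·6.4031 = 126.0762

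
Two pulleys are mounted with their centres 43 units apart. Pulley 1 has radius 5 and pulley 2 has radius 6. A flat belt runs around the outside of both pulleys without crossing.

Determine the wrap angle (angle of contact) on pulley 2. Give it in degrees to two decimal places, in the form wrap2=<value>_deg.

open belt: β = asin((r2−r1)/C) = asin(1/43) = 1.3326°
wrap1 = π − 2β = 177.3348°
wrap2 = π + 2β = 182.6652°

wrap2=182.67_deg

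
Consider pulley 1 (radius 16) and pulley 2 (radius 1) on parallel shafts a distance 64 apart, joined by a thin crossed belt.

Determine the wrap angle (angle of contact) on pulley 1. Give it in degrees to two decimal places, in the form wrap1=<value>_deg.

wrap1=210.81_deg

crossed belt: β = asin((r1+r2)/C) = asin(17/64) = 15.4041°
wrap1 = wrap2 = π + 2β = 210.8082°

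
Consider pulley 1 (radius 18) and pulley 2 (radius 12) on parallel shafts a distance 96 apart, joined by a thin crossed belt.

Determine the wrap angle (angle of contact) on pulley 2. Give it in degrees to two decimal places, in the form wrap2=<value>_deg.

crossed belt: β = asin((r1+r2)/C) = asin(30/96) = 18.2100°
wrap1 = wrap2 = π + 2β = 216.4199°

wrap2=216.42_deg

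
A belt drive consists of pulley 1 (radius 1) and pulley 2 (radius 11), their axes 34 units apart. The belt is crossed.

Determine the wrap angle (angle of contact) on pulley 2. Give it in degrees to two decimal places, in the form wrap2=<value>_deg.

wrap2=221.33_deg

crossed belt: β = asin((r1+r2)/C) = asin(12/34) = 20.6673°
wrap1 = wrap2 = π + 2β = 221.3346°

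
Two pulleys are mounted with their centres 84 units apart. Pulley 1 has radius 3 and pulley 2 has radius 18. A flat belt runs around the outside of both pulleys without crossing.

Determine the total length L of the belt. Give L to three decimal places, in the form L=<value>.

open belt: β = asin((r2−r1)/C) = asin(15/84) = 10.2866°
wrap1 = π − 2β = 159.4269°
wrap2 = π + 2β = 200.5731°
tangent length = C·cosβ = 82.6499
L = r1·wrap1 + r2·wrap2 + 2·C·cosβ = 3·2.7825 + 18·3.5007 + 2·82.6499 = 236.6592

L=236.659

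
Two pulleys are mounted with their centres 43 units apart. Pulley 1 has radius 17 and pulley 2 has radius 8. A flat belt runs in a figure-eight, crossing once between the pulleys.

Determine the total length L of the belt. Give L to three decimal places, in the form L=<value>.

crossed belt: β = asin((r1+r2)/C) = asin(25/43) = 35.5487°
wrap1 = wrap2 = π + 2β = 251.0975°
tangent length = C·cosβ = 34.9857
L = (r1+r2)·wrap + 2·C·cosβ = 25·4.3825 + 2·34.9857 = 179.5334

L=179.533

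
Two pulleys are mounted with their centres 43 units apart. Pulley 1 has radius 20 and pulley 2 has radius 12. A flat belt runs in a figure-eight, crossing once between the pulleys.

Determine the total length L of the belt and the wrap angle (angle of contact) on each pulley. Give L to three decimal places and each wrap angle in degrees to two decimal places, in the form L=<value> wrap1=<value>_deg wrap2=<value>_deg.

L=211.693 wrap1=276.18_deg wrap2=276.18_deg

crossed belt: β = asin((r1+r2)/C) = asin(32/43) = 48.0892°
wrap1 = wrap2 = π + 2β = 276.1785°
tangent length = C·cosβ = 28.7228
L = (r1+r2)·wrap + 2·C·cosβ = 32·4.8202 + 2·28.7228 = 211.6928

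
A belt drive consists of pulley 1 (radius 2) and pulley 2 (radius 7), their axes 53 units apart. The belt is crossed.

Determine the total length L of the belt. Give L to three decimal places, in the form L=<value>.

L=135.806

crossed belt: β = asin((r1+r2)/C) = asin(9/53) = 9.7768°
wrap1 = wrap2 = π + 2β = 199.5537°
tangent length = C·cosβ = 52.2303
L = (r1+r2)·wrap + 2·C·cosβ = 9·3.4829 + 2·52.2303 = 135.8063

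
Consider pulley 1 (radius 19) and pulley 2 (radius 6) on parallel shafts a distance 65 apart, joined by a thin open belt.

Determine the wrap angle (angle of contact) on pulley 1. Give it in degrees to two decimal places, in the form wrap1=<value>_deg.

open belt: β = asin((r2−r1)/C) = asin(-13/65) = -11.5370°
wrap1 = π − 2β = 203.0739°
wrap2 = π + 2β = 156.9261°

wrap1=203.07_deg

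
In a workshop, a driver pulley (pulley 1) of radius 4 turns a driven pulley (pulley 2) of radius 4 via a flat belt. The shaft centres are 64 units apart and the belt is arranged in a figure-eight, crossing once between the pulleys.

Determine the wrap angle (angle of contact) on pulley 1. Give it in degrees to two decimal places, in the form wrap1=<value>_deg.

crossed belt: β = asin((r1+r2)/C) = asin(8/64) = 7.1808°
wrap1 = wrap2 = π + 2β = 194.3615°

wrap1=194.36_deg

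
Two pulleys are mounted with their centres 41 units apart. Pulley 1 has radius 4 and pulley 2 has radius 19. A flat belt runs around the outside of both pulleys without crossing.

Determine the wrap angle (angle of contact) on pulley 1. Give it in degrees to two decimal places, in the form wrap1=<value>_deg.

wrap1=137.08_deg

open belt: β = asin((r2−r1)/C) = asin(15/41) = 21.4601°
wrap1 = π − 2β = 137.0797°
wrap2 = π + 2β = 222.9203°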